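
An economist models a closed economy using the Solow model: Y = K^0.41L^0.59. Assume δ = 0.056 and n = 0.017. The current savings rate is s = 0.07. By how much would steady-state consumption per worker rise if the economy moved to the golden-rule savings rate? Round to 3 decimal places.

Break-even investment rate: n + δ = 0.017 + 0.056 = 0.073.
Current steady state (s = 0.07): k* = (0.07/0.073)^(1/0.59) ≈ 0.9313, y* = 0.9313^0.41 ≈ 0.9713, c* = (1−0.07)·0.9713 ≈ 0.9033.
Maximizing c = f(k) − (n+δ)·k gives f'(k) = n+δ, i.e. 0.41·k^(0.41−1) = 0.073, so k_gold = (0.41/0.073)^(1/0.59) ≈ 18.6326.
y_gold = 18.6326^0.41 ≈ 3.3175, c_gold = y_gold − 0.073·k_gold ≈ 1.9573.
Gain: Δc = 1.9573 − 0.9033 ≈ 1.0541.

Δc ≈ 1.054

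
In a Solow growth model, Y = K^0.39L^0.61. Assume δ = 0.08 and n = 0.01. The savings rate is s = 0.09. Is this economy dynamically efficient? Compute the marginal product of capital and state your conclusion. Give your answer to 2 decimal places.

dynamically efficient; MPK ≈ 0.39

The effective depreciation rate is n + δ = 0.01 + 0.08 = 0.09.
Steady-state k*: s·k^0.39 = 0.09·k gives k* = (0.09/0.09)^(1/0.61) ≈ 1.0000.
MPK = 0.39·1.0000^(-0.61) ≈ 0.3900.
MPK > n+δ = 0.09, so the economy is dynamically efficient (under-saving).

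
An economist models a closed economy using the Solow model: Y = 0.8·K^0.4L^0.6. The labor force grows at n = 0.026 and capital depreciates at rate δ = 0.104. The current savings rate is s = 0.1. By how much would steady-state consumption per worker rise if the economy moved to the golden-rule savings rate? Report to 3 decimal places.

Δc ≈ 0.354

Break-even investment rate: n + δ = 0.026 + 0.104 = 0.13.
Current steady state (s = 0.1): k* = (0.1·0.8/0.13)^(1/0.6) ≈ 0.4452, y* = 0.8·0.4452^0.4 ≈ 0.5788, c* = (1−0.1)·0.5788 ≈ 0.5209.
Golden rule sets MPK = n+δ: 0.4·0.8·k^(0.4−1) = 0.13, so k_gold = (0.4·0.8/0.13)^(1/0.6) ≈ 4.4876.
y_gold = 0.8·4.4876^0.4 ≈ 1.4585, c_gold = y_gold − 0.13·k_gold ≈ 0.8751.
Gain: Δc = 0.8751 − 0.5209 ≈ 0.3542.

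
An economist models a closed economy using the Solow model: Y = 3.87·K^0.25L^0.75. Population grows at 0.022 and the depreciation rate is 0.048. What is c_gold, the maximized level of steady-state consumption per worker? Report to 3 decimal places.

n + δ = 0.022 + 0.048 = 0.07.
Golden rule sets MPK = n+δ: 0.25·3.87·k^(0.25−1) = 0.07, so k_gold = (0.25·3.87/0.07)^(1/0.75) ≈ 33.1694.
y_gold = 3.87·33.1694^0.25 ≈ 9.2874.
c_gold = y_gold − (n+δ)·k_gold = 9.2874 − 0.07·33.1694 ≈ 6.9656.

c_gold ≈ 6.966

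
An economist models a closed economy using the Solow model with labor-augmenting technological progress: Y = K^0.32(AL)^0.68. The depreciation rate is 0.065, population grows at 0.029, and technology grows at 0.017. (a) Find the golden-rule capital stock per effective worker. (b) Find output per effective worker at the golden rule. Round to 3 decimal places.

(a) k_gold ≈ 4.745; (b) y_gold ≈ 1.646

Break-even investment rate: n + g + δ = 0.029 + 0.017 + 0.065 = 0.111.
Maximizing c = f(k) − (n+g+δ)·k gives f'(k) = n+g+δ, i.e. 0.32·k^(0.32−1) = 0.111, so k_gold = (0.32/0.111)^(1/0.68) ≈ 4.7448.
y_gold = 4.7448^0.32 ≈ 1.6458.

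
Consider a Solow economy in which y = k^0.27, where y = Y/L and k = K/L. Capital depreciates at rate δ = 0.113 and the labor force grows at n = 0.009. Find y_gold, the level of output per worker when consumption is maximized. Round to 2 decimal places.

y_gold ≈ 1.34

n + δ = 0.009 + 0.113 = 0.122.
Setting f'(k) = n+δ gives 0.27·k^(0.27−1) = 0.122, hence k_gold = (0.27/0.122)^(1/0.73) ≈ 2.9690.
Output: y_gold = k_gold^0.27 = 2.9690^0.27 ≈ 1.3415.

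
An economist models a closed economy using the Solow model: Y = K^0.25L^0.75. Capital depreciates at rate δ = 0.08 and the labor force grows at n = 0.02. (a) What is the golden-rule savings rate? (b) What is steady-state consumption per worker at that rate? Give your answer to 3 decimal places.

n + δ = 0.02 + 0.08 = 0.1.
For Cobb-Douglas, s_gold equals capital's share: s_gold = 0.25.
Golden rule sets MPK = n+δ: 0.25·k^(0.25−1) = 0.1, so k_gold = (0.25/0.1)^(1/0.75) ≈ 3.3930.
y_gold = 3.3930^0.25 ≈ 1.3572; c_gold = (1−0.25)·y_gold ≈ 1.0179.

(a) s_gold = 0.250; (b) c_gold ≈ 1.018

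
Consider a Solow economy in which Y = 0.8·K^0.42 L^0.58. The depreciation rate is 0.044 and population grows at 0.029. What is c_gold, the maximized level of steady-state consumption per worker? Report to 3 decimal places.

c_gold ≈ 1.402

n + δ = 0.029 + 0.044 = 0.073.
Golden rule sets MPK = n+δ: 0.42·0.8·k^(0.42−1) = 0.073, so k_gold = (0.42·0.8/0.073)^(1/0.58) ≈ 13.9037.
y_gold = 0.8·13.9037^0.42 ≈ 2.4166.
c_gold = y_gold − (n+δ)·k_gold = 2.4166 − 0.073·13.9037 ≈ 1.4016.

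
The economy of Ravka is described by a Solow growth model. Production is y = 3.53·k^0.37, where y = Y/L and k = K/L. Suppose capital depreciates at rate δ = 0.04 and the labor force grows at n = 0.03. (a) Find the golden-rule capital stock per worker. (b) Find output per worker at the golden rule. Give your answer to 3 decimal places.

n + δ = 0.03 + 0.04 = 0.07.
Golden rule sets MPK = n+δ: 0.37·3.53·k^(0.37−1) = 0.07, so k_gold = (0.37·3.53/0.07)^(1/0.63) ≈ 104.0560.
y_gold = 3.53·104.0560^0.37 ≈ 19.6863.

(a) k_gold ≈ 104.056; (b) y_gold ≈ 19.686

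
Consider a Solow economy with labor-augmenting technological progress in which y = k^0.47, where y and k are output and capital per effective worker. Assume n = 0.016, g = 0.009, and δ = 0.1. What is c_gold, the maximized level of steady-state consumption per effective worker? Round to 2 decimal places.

The effective depreciation rate is n + g + δ = 0.016 + 0.009 + 0.1 = 0.125.
At the golden rule the marginal product of capital equals n+g+δ: 0.47·k^(0.47−1) = 0.125. Solving, k_gold = (0.47/0.125)^(1/0.53) ≈ 12.1691.
y_gold = 12.1691^0.47 ≈ 3.2365.
c_gold = y_gold − (n+g+δ)·k_gold = 3.2365 − 0.125·12.1691 ≈ 1.7153.

c_gold ≈ 1.72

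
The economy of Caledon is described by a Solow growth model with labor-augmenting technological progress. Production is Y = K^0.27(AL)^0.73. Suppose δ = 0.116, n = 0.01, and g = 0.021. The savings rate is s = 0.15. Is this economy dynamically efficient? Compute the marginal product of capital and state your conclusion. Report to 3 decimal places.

The effective depreciation rate is n + g + δ = 0.01 + 0.021 + 0.116 = 0.147.
Steady-state k*: s·k^0.27 = 0.147·k gives k* = (0.15/0.147)^(1/0.73) ≈ 1.0281.
MPK = 0.27·1.0281^(-0.73) ≈ 0.2646.
MPK > n+g+δ = 0.147, so the economy is dynamically efficient (under-saving).

dynamically efficient; MPK ≈ 0.265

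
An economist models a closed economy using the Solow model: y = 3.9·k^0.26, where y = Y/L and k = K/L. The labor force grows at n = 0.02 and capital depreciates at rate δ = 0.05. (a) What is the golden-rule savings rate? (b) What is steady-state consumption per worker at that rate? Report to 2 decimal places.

(a) s_gold = 0.26; (b) c_gold ≈ 7.38

The effective depreciation rate is n + δ = 0.02 + 0.05 = 0.07.
For Cobb-Douglas, s_gold equals capital's share: s_gold = 0.26.
Golden rule sets MPK = n+δ: 0.26·3.9·k^(0.26−1) = 0.07, so k_gold = (0.26·3.9/0.07)^(1/0.74) ≈ 37.0542.
y_gold = 3.9·37.0542^0.26 ≈ 9.9761; c_gold = (1−0.26)·y_gold ≈ 7.3823.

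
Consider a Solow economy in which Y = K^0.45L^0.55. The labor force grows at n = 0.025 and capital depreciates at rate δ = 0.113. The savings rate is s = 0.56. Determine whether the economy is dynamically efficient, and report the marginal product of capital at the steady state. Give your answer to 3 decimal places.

dynamically inefficient; MPK ≈ 0.111

n + δ = 0.025 + 0.113 = 0.138.
Steady-state k*: s·k^0.45 = 0.138·k gives k* = (0.56/0.138)^(1/0.55) ≈ 12.7649.
MPK = 0.45·12.7649^(-0.55) ≈ 0.1109.
MPK < n+δ = 0.138, so the economy is dynamically inefficient (over-saving).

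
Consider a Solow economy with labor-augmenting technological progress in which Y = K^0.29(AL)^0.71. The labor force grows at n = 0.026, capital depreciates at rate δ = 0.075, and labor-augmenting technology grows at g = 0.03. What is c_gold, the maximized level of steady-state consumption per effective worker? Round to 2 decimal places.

c_gold ≈ 0.98

n + g + δ = 0.026 + 0.03 + 0.075 = 0.131.
Setting f'(k) = n+g+δ gives 0.29·k^(0.29−1) = 0.131, hence k_gold = (0.29/0.131)^(1/0.71) ≈ 3.0626.
y_gold = 3.0626^0.29 ≈ 1.3835.
c_gold = y_gold − (n+g+δ)·k_gold = 1.3835 − 0.131·3.0626 ≈ 0.9823.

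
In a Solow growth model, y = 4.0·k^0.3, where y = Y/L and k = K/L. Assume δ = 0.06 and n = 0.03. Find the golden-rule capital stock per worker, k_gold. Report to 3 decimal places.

Capital per worker breaks even when investment replaces (n + δ)·k; here n + δ = 0.09.
At the golden rule the marginal product of capital equals n+δ: 0.3·4.0·k^(0.3−1) = 0.09. Solving, k_gold = (0.3·4.0/0.09)^(1/0.7) ≈ 40.4627.

k_gold ≈ 40.463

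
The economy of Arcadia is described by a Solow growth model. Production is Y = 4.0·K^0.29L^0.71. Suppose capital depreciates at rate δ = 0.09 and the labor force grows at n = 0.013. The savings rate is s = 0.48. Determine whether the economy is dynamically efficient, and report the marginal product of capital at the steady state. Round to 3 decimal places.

n + δ = 0.013 + 0.09 = 0.103.
Steady-state k*: s·A·k^0.29 = 0.103·k gives k* = (0.48·4.0/0.103)^(1/0.71) ≈ 61.5724.
MPK = 0.29·4.0·61.5724^(-0.71) ≈ 0.0622.
MPK < n+δ = 0.103, so the economy is dynamically inefficient (over-saving).

dynamically inefficient; MPK ≈ 0.062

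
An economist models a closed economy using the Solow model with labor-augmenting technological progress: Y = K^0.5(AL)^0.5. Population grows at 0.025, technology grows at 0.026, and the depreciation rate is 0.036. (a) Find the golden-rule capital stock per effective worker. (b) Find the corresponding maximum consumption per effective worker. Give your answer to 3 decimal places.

(a) k_gold ≈ 33.029; (b) c_gold ≈ 2.874

n + g + δ = 0.025 + 0.026 + 0.036 = 0.087.
Setting f'(k) = n+g+δ gives 0.5·k^(0.5−1) = 0.087, hence k_gold = (0.5/0.087)^(1/0.5) ≈ 33.0295.
y_gold = 33.0295^0.5 ≈ 5.7471; c_gold = y_gold − 0.087·k_gold ≈ 2.8736.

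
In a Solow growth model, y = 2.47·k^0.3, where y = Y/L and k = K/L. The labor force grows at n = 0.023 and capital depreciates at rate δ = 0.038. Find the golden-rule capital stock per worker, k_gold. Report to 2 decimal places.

The effective depreciation rate is n + δ = 0.023 + 0.038 = 0.061.
Setting f'(k) = n+δ gives 0.3·2.47·k^(0.3−1) = 0.061, hence k_gold = (0.3·2.47/0.061)^(1/0.7) ≈ 35.4217.

k_gold ≈ 35.42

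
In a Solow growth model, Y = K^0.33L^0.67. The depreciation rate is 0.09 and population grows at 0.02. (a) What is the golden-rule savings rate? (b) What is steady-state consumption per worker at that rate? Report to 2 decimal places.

(a) s_gold = 0.33; (b) c_gold ≈ 1.15

Break-even investment rate: n + δ = 0.02 + 0.09 = 0.11.
For Cobb-Douglas, s_gold equals capital's share: s_gold = 0.33.
At the golden rule the marginal product of capital equals n+δ: 0.33·k^(0.33−1) = 0.11. Solving, k_gold = (0.33/0.11)^(1/0.67) ≈ 5.1537.
y_gold = 5.1537^0.33 ≈ 1.7179; c_gold = (1−0.33)·y_gold ≈ 1.1510.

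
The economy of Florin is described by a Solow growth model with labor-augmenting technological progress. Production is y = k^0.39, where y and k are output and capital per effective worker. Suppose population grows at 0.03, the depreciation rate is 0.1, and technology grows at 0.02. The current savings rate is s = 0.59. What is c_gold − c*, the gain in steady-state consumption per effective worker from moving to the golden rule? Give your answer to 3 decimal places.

Break-even investment rate: n + g + δ = 0.03 + 0.02 + 0.1 = 0.15.
Current steady state (s = 0.59): k* = (0.59/0.15)^(1/0.61) ≈ 9.4410, y* = 9.4410^0.39 ≈ 2.4003, c* = (1−0.59)·2.4003 ≈ 0.9841.
At the golden rule the marginal product of capital equals n+g+δ: 0.39·k^(0.39−1) = 0.15. Solving, k_gold = (0.39/0.15)^(1/0.61) ≈ 4.7894.
y_gold = 4.7894^0.39 ≈ 1.8421, c_gold = y_gold − 0.15·k_gold ≈ 1.1237.
Gain: Δc = 1.1237 − 0.9841 ≈ 0.1396.

Δc ≈ 0.140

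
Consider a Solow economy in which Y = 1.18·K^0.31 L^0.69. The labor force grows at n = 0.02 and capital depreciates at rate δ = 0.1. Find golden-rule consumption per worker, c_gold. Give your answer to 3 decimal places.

n + δ = 0.02 + 0.1 = 0.12.
Setting f'(k) = n+δ gives 0.31·1.18·k^(0.31−1) = 0.12, hence k_gold = (0.31·1.18/0.12)^(1/0.69) ≈ 5.0297.
y_gold = 1.18·5.0297^0.31 ≈ 1.9470.
c_gold = y_gold − (n+δ)·k_gold = 1.9470 − 0.12·5.0297 ≈ 1.3434.

c_gold ≈ 1.343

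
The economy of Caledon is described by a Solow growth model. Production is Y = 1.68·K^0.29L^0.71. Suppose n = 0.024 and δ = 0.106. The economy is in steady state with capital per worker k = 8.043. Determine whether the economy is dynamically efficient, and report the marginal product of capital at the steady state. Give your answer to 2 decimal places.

Break-even investment rate: n + δ = 0.024 + 0.106 = 0.13.
MPK = 0.29·1.68·k^(0.29−1) = 0.29·1.68·8.043^(-0.71) ≈ 0.1109.
MPK < 0.13, so the economy is dynamically inefficient (over-saving).

dynamically inefficient; MPK ≈ 0.11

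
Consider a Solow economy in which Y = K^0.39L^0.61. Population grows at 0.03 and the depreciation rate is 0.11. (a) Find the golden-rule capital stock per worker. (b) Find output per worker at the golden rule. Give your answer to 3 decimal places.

n + δ = 0.03 + 0.11 = 0.14.
Setting f'(k) = n+δ gives 0.39·k^(0.39−1) = 0.14, hence k_gold = (0.39/0.14)^(1/0.61) ≈ 5.3630.
y_gold = 5.3630^0.39 ≈ 1.9252.

(a) k_gold ≈ 5.363; (b) y_gold ≈ 1.925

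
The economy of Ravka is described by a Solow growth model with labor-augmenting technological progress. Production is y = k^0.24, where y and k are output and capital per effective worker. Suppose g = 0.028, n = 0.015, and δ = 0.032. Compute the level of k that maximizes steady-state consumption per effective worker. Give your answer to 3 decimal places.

k_gold ≈ 4.620

Break-even investment rate: n + g + δ = 0.015 + 0.028 + 0.032 = 0.075.
At the golden rule the marginal product of capital equals n+g+δ: 0.24·k^(0.24−1) = 0.075. Solving, k_gold = (0.24/0.075)^(1/0.76) ≈ 4.6203.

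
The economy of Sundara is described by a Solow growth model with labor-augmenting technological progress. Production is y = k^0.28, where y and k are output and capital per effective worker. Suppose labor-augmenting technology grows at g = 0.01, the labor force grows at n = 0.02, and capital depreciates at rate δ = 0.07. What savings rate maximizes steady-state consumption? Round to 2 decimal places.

s_gold = 0.28

n + g + δ = 0.02 + 0.01 + 0.07 = 0.1.
At the golden rule MPK = n+g+δ, and in any Cobb-Douglas steady state s = (n+g+δ)·k/y = MPK·k/y = capital's share 0.28.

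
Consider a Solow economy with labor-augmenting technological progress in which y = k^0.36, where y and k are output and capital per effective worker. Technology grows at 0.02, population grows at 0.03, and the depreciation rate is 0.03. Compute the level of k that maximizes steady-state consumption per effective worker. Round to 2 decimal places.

The effective depreciation rate is n + g + δ = 0.03 + 0.02 + 0.03 = 0.08.
Setting f'(k) = n+g+δ gives 0.36·k^(0.36−1) = 0.08, hence k_gold = (0.36/0.08)^(1/0.64) ≈ 10.4868.

k_gold ≈ 10.49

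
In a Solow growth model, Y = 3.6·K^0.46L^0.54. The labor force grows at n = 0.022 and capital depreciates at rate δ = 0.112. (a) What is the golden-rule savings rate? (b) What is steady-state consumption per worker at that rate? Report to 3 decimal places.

(a) s_gold = 0.460; (b) c_gold ≈ 16.553

The effective depreciation rate is n + δ = 0.022 + 0.112 = 0.134.
For Cobb-Douglas, s_gold equals capital's share: s_gold = 0.46.
At the golden rule the marginal product of capital equals n+δ: 0.46·3.6·k^(0.46−1) = 0.134. Solving, k_gold = (0.46·3.6/0.134)^(1/0.54) ≈ 105.2301.
y_gold = 3.6·105.2301^0.46 ≈ 30.6540; c_gold = (1−0.46)·y_gold ≈ 16.5531.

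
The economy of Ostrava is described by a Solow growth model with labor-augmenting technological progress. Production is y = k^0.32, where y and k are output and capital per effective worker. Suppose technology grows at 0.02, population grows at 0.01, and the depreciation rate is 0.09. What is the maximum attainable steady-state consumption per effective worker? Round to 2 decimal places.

c_gold ≈ 1.08

Capital per effective worker breaks even when investment replaces (n + g + δ)·k; here n + g + δ = 0.12.
Setting f'(k) = n+g+δ gives 0.32·k^(0.32−1) = 0.12, hence k_gold = (0.32/0.12)^(1/0.68) ≈ 4.2308.
y_gold = 4.2308^0.32 ≈ 1.5866.
c_gold = y_gold − (n+g+δ)·k_gold = 1.5866 − 0.12·4.2308 ≈ 1.0789.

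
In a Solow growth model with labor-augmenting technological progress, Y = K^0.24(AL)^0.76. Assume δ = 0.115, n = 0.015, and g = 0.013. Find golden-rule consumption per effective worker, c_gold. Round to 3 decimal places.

c_gold ≈ 0.895

The effective depreciation rate is n + g + δ = 0.015 + 0.013 + 0.115 = 0.143.
Golden rule sets MPK = n+g+δ: 0.24·k^(0.24−1) = 0.143, so k_gold = (0.24/0.143)^(1/0.76) ≈ 1.9765.
y_gold = 1.9765^0.24 ≈ 1.1776.
c_gold = y_gold − (n+g+δ)·k_gold = 1.1776 − 0.143·1.9765 ≈ 0.8950.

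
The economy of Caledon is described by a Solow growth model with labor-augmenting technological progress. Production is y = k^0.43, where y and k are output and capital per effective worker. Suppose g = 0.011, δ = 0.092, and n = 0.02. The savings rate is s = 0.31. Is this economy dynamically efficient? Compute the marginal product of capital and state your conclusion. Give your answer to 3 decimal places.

Break-even investment rate: n + g + δ = 0.02 + 0.011 + 0.092 = 0.123.
Steady-state k*: s·k^0.43 = 0.123·k gives k* = (0.31/0.123)^(1/0.57) ≈ 5.0619.
MPK = 0.43·5.0619^(-0.57) ≈ 0.1706.
MPK > n+g+δ = 0.123, so the economy is dynamically efficient (under-saving).

dynamically efficient; MPK ≈ 0.171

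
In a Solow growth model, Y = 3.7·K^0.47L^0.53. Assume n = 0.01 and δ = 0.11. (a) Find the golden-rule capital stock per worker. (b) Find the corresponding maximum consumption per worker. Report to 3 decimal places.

(a) k_gold ≈ 155.163; (b) c_gold ≈ 20.997

n + δ = 0.01 + 0.11 = 0.12.
Golden rule sets MPK = n+δ: 0.47·3.7·k^(0.47−1) = 0.12, so k_gold = (0.47·3.7/0.12)^(1/0.53) ≈ 155.1634.
y_gold = 3.7·155.1634^0.47 ≈ 39.6162; c_gold = y_gold − 0.12·k_gold ≈ 20.9966.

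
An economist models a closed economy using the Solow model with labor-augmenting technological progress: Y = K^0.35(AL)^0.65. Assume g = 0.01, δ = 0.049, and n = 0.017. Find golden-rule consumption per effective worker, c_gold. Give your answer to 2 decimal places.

c_gold ≈ 1.48

n + g + δ = 0.017 + 0.01 + 0.049 = 0.076.
Maximizing c = f(k) − (n+g+δ)·k gives f'(k) = n+g+δ, i.e. 0.35·k^(0.35−1) = 0.076, so k_gold = (0.35/0.076)^(1/0.65) ≈ 10.4807.
y_gold = 10.4807^0.35 ≈ 2.2758.
c_gold = y_gold − (n+g+δ)·k_gold = 2.2758 − 0.076·10.4807 ≈ 1.4793.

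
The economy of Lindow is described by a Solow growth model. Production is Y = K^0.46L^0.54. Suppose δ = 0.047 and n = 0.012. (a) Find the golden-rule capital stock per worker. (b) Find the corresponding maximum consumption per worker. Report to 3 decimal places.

(a) k_gold ≈ 44.841; (b) c_gold ≈ 3.106

The effective depreciation rate is n + δ = 0.012 + 0.047 = 0.059.
Golden rule sets MPK = n+δ: 0.46·k^(0.46−1) = 0.059, so k_gold = (0.46/0.059)^(1/0.54) ≈ 44.8412.
y_gold = 44.8412^0.46 ≈ 5.7514; c_gold = y_gold − 0.059·k_gold ≈ 3.1057.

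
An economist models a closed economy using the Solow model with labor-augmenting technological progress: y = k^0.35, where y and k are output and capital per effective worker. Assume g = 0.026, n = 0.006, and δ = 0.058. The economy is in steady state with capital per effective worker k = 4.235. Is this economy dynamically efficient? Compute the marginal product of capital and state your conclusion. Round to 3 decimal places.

n + g + δ = 0.006 + 0.026 + 0.058 = 0.09.
MPK = 0.35·k^(0.35−1) = 0.35·4.235^(-0.65) ≈ 0.1370.
MPK > 0.09, so the economy is dynamically efficient (under-saving).

dynamically efficient; MPK ≈ 0.137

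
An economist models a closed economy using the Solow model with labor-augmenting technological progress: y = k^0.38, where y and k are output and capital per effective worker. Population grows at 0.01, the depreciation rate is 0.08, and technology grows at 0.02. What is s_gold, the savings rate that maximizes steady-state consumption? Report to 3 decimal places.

Capital per effective worker breaks even when investment replaces (n + g + δ)·k; here n + g + δ = 0.11.
At the golden rule MPK = n+g+δ, and in any Cobb-Douglas steady state s = (n+g+δ)·k/y = MPK·k/y = capital's share 0.38.

s_gold = 0.380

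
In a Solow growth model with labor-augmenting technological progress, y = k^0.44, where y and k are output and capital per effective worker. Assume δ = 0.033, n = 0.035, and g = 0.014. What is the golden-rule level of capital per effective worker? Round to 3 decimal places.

k_gold ≈ 20.088

n + g + δ = 0.035 + 0.014 + 0.033 = 0.082.
At the golden rule the marginal product of capital equals n+g+δ: 0.44·k^(0.44−1) = 0.082. Solving, k_gold = (0.44/0.082)^(1/0.56) ≈ 20.0875.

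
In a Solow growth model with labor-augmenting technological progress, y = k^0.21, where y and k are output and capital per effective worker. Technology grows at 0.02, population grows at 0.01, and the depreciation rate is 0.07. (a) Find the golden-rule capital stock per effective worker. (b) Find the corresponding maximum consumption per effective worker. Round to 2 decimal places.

(a) k_gold ≈ 2.56; (b) c_gold ≈ 0.96

Capital per effective worker breaks even when investment replaces (n + g + δ)·k; here n + g + δ = 0.1.
Golden rule sets MPK = n+g+δ: 0.21·k^(0.21−1) = 0.1, so k_gold = (0.21/0.1)^(1/0.79) ≈ 2.5578.
y_gold = 2.5578^0.21 ≈ 1.2180; c_gold = y_gold − 0.1·k_gold ≈ 0.9622.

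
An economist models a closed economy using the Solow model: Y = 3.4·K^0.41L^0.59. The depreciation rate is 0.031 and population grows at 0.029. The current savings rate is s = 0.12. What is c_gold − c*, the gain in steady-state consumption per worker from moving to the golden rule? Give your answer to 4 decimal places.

Δc ≈ 6.5144

Break-even investment rate: n + δ = 0.029 + 0.031 = 0.06.
Current steady state (s = 0.12): k* = (0.12·3.4/0.06)^(1/0.59) ≈ 25.7651, y* = 3.4·25.7651^0.41 ≈ 12.8826, c* = (1−0.12)·12.8826 ≈ 11.3366.
Setting f'(k) = n+δ gives 0.41·3.4·k^(0.41−1) = 0.06, hence k_gold = (0.41·3.4/0.06)^(1/0.59) ≈ 206.7489.
y_gold = 3.4·206.7489^0.41 ≈ 30.2559, c_gold = y_gold − 0.06·k_gold ≈ 17.8510.
Gain: Δc = 17.8510 − 11.3366 ≈ 6.5144.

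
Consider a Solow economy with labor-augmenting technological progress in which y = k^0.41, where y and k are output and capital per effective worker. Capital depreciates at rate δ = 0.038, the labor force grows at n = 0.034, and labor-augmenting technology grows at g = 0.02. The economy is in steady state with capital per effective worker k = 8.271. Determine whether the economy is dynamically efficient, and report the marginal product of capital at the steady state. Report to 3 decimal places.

Capital per effective worker breaks even when investment replaces (n + g + δ)·k; here n + g + δ = 0.092.
MPK = 0.41·k^(0.41−1) = 0.41·8.271^(-0.59) ≈ 0.1179.
MPK > 0.092, so the economy is dynamically efficient (under-saving).

dynamically efficient; MPK ≈ 0.118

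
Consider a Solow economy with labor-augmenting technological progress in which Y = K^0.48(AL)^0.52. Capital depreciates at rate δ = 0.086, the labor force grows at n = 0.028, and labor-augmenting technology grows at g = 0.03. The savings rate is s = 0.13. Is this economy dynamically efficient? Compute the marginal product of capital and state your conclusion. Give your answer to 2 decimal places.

dynamically efficient; MPK ≈ 0.53

Capital per effective worker breaks even when investment replaces (n + g + δ)·k; here n + g + δ = 0.144.
Steady-state k*: s·k^0.48 = 0.144·k gives k* = (0.13/0.144)^(1/0.52) ≈ 0.8214.
MPK = 0.48·0.8214^(-0.52) ≈ 0.5317.
MPK > n+g+δ = 0.144, so the economy is dynamically efficient (under-saving).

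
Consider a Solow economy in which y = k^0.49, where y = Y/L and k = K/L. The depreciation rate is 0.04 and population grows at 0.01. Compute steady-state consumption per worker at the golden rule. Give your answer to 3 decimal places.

c_gold ≈ 4.570

n + δ = 0.01 + 0.04 = 0.05.
Setting f'(k) = n+δ gives 0.49·k^(0.49−1) = 0.05, hence k_gold = (0.49/0.05)^(1/0.51) ≈ 87.8174.
y_gold = 87.8174^0.49 ≈ 8.9610.
c_gold = y_gold − (n+δ)·k_gold = 8.9610 − 0.05·87.8174 ≈ 4.5701.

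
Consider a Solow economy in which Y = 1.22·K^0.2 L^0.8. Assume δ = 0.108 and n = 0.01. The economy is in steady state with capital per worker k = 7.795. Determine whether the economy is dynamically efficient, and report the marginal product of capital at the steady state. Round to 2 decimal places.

dynamically inefficient; MPK ≈ 0.05

Break-even investment rate: n + δ = 0.01 + 0.108 = 0.118.
MPK = 0.2·1.22·k^(0.2−1) = 0.2·1.22·7.795^(-0.8) ≈ 0.0472.
MPK < 0.118, so the economy is dynamically inefficient (over-saving).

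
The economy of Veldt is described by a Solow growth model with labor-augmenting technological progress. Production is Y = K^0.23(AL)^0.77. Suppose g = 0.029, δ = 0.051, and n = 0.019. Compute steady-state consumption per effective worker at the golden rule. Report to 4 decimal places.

c_gold ≈ 0.9905

n + g + δ = 0.019 + 0.029 + 0.051 = 0.099.
Golden rule sets MPK = n+g+δ: 0.23·k^(0.23−1) = 0.099, so k_gold = (0.23/0.099)^(1/0.77) ≈ 2.9884.
y_gold = 2.9884^0.23 ≈ 1.2863.
c_gold = y_gold − (n+g+δ)·k_gold = 1.2863 − 0.099·2.9884 ≈ 0.9905.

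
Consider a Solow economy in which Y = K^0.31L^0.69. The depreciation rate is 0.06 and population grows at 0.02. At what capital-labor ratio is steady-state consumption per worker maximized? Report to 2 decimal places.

n + δ = 0.02 + 0.06 = 0.08.
Maximizing c = f(k) − (n+δ)·k gives f'(k) = n+δ, i.e. 0.31·k^(0.31−1) = 0.08, so k_gold = (0.31/0.08)^(1/0.69) ≈ 7.1214.

k_gold ≈ 7.12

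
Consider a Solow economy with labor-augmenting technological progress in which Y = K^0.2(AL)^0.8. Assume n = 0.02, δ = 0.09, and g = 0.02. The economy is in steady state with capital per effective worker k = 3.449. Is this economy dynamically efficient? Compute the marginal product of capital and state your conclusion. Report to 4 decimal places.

dynamically inefficient; MPK ≈ 0.0743

The effective depreciation rate is n + g + δ = 0.02 + 0.02 + 0.09 = 0.13.
MPK = 0.2·k^(0.2−1) = 0.2·3.449^(-0.8) ≈ 0.0743.
MPK < 0.13, so the economy is dynamically inefficient (over-saving).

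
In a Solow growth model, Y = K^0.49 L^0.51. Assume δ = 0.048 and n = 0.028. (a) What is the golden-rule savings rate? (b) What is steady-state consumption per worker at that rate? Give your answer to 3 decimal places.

Capital per worker breaks even when investment replaces (n + δ)·k; here n + δ = 0.076.
For Cobb-Douglas, s_gold equals capital's share: s_gold = 0.49.
Golden rule sets MPK = n+δ: 0.49·k^(0.49−1) = 0.076, so k_gold = (0.49/0.076)^(1/0.51) ≈ 38.6389.
y_gold = 38.6389^0.49 ≈ 5.9930; c_gold = (1−0.49)·y_gold ≈ 3.0564.

(a) s_gold = 0.490; (b) c_gold ≈ 3.056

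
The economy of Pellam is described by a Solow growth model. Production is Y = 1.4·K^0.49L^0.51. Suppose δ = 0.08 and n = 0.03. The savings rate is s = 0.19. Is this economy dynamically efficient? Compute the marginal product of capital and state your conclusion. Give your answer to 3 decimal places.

dynamically efficient; MPK ≈ 0.284

The effective depreciation rate is n + δ = 0.03 + 0.08 = 0.11.
Steady-state k*: s·A·k^0.49 = 0.11·k gives k* = (0.19·1.4/0.11)^(1/0.51) ≈ 5.6486.
MPK = 0.49·1.4·5.6486^(-0.51) ≈ 0.2837.
MPK > n+δ = 0.11, so the economy is dynamically efficient (under-saving).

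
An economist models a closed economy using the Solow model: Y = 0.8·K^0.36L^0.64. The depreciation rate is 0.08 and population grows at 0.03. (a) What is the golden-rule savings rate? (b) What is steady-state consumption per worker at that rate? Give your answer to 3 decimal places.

(a) s_gold = 0.360; (b) c_gold ≈ 0.880

The effective depreciation rate is n + δ = 0.03 + 0.08 = 0.11.
For Cobb-Douglas, s_gold equals capital's share: s_gold = 0.36.
Setting f'(k) = n+δ gives 0.36·0.8·k^(0.36−1) = 0.11, hence k_gold = (0.36·0.8/0.11)^(1/0.64) ≈ 4.4991.
y_gold = 0.8·4.4991^0.36 ≈ 1.3747; c_gold = (1−0.36)·y_gold ≈ 0.8798.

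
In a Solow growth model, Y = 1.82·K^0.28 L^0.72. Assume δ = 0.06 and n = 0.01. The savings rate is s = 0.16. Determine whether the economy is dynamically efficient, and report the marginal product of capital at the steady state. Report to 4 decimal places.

dynamically efficient; MPK ≈ 0.1225

Break-even investment rate: n + δ = 0.01 + 0.06 = 0.07.
Steady-state k*: s·A·k^0.28 = 0.07·k gives k* = (0.16·1.82/0.07)^(1/0.72) ≈ 7.2419.
MPK = 0.28·1.82·7.2419^(-0.72) ≈ 0.1225.
MPK > n+δ = 0.07, so the economy is dynamically efficient (under-saving).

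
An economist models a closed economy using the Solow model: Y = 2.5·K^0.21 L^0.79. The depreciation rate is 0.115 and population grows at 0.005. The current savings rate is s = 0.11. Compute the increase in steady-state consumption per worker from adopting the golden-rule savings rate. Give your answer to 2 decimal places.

Δc ≈ 0.15

The effective depreciation rate is n + δ = 0.005 + 0.115 = 0.12.
Current steady state (s = 0.11): k* = (0.11·2.5/0.12)^(1/0.79) ≈ 2.8569, y* = 2.5·2.8569^0.21 ≈ 3.1166, c* = (1−0.11)·3.1166 ≈ 2.7737.
Setting f'(k) = n+δ gives 0.21·2.5·k^(0.21−1) = 0.12, hence k_gold = (0.21·2.5/0.12)^(1/0.79) ≈ 6.4769.
y_gold = 2.5·6.4769^0.21 ≈ 3.7011, c_gold = y_gold − 0.12·k_gold ≈ 2.9238.
Gain: Δc = 2.9238 − 2.7737 ≈ 0.1501.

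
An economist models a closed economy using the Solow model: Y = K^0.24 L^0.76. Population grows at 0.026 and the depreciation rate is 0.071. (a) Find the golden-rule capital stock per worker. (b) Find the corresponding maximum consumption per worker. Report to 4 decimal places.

The effective depreciation rate is n + δ = 0.026 + 0.071 = 0.097.
Setting f'(k) = n+δ gives 0.24·k^(0.24−1) = 0.097, hence k_gold = (0.24/0.097)^(1/0.76) ≈ 3.2937.
y_gold = 3.2937^0.24 ≈ 1.3312; c_gold = y_gold − 0.097·k_gold ≈ 1.0117.

(a) k_gold ≈ 3.2937; (b) c_gold ≈ 1.0117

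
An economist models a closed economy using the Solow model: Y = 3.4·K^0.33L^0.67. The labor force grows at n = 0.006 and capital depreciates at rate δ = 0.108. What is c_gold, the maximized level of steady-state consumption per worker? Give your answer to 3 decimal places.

c_gold ≈ 7.026

Break-even investment rate: n + δ = 0.006 + 0.108 = 0.114.
Maximizing c = f(k) − (n+δ)·k gives f'(k) = n+δ, i.e. 0.33·3.4·k^(0.33−1) = 0.114, so k_gold = (0.33·3.4/0.114)^(1/0.67) ≈ 30.3543.
y_gold = 3.4·30.3543^0.33 ≈ 10.4860.
c_gold = y_gold − (n+δ)·k_gold = 10.4860 − 0.114·30.3543 ≈ 7.0257.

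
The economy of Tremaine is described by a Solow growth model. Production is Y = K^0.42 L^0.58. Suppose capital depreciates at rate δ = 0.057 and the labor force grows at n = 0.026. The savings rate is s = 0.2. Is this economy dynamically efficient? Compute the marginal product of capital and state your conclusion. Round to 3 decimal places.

Capital per worker breaks even when investment replaces (n + δ)·k; here n + δ = 0.083.
Steady-state k*: s·k^0.42 = 0.083·k gives k* = (0.2/0.083)^(1/0.58) ≈ 4.5555.
MPK = 0.42·4.5555^(-0.58) ≈ 0.1743.
MPK > n+δ = 0.083, so the economy is dynamically efficient (under-saving).

dynamically efficient; MPK ≈ 0.174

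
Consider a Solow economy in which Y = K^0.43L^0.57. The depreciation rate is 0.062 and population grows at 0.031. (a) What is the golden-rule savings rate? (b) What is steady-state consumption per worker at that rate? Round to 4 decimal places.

Break-even investment rate: n + δ = 0.031 + 0.062 = 0.093.
For Cobb-Douglas, s_gold equals capital's share: s_gold = 0.43.
Maximizing c = f(k) − (n+δ)·k gives f'(k) = n+δ, i.e. 0.43·k^(0.43−1) = 0.093, so k_gold = (0.43/0.093)^(1/0.57) ≈ 14.6771.
y_gold = 14.6771^0.43 ≈ 3.1744; c_gold = (1−0.43)·y_gold ≈ 1.8094.

(a) s_gold = 0.4300; (b) c_gold ≈ 1.8094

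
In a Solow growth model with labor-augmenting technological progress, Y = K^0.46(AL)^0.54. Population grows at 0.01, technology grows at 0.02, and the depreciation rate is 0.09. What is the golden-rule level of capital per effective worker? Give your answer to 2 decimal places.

k_gold ≈ 12.04

Capital per effective worker breaks even when investment replaces (n + g + δ)·k; here n + g + δ = 0.12.
At the golden rule the marginal product of capital equals n+g+δ: 0.46·k^(0.46−1) = 0.12. Solving, k_gold = (0.46/0.12)^(1/0.54) ≈ 12.0420.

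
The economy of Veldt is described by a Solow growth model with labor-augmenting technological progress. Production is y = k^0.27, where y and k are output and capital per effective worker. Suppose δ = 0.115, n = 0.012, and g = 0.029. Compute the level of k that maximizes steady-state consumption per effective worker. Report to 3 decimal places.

Capital per effective worker breaks even when investment replaces (n + g + δ)·k; here n + g + δ = 0.156.
Setting f'(k) = n+g+δ gives 0.27·k^(0.27−1) = 0.156, hence k_gold = (0.27/0.156)^(1/0.73) ≈ 2.1201.

k_gold ≈ 2.120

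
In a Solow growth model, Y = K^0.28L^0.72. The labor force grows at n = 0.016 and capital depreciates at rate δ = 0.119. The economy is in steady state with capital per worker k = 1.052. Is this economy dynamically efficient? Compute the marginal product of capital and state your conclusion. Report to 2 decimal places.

Break-even investment rate: n + δ = 0.016 + 0.119 = 0.135.
MPK = 0.28·k^(0.28−1) = 0.28·1.052^(-0.72) ≈ 0.2700.
MPK > 0.135, so the economy is dynamically efficient (under-saving).

dynamically efficient; MPK ≈ 0.27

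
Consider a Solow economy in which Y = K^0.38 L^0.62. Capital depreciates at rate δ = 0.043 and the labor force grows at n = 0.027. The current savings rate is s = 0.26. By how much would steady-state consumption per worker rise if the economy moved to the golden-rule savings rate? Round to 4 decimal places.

Capital per worker breaks even when investment replaces (n + δ)·k; here n + δ = 0.07.
Current steady state (s = 0.26): k* = (0.26/0.07)^(1/0.62) ≈ 8.3014, y* = 8.3014^0.38 ≈ 2.2350, c* = (1−0.26)·2.2350 ≈ 1.6539.
At the golden rule the marginal product of capital equals n+δ: 0.38·k^(0.38−1) = 0.07. Solving, k_gold = (0.38/0.07)^(1/0.62) ≈ 15.3101.
y_gold = 15.3101^0.38 ≈ 2.8203, c_gold = y_gold − 0.07·k_gold ≈ 1.7486.
Gain: Δc = 1.7486 − 1.6539 ≈ 0.0947.

Δc ≈ 0.0947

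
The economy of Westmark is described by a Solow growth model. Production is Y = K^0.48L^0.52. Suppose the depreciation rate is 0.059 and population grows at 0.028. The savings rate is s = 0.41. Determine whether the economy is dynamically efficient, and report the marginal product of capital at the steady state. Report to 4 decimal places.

dynamically efficient; MPK ≈ 0.1019

The effective depreciation rate is n + δ = 0.028 + 0.059 = 0.087.
Steady-state k*: s·k^0.48 = 0.087·k gives k* = (0.41/0.087)^(1/0.52) ≈ 19.7124.
MPK = 0.48·19.7124^(-0.52) ≈ 0.1019.
MPK > n+δ = 0.087, so the economy is dynamically efficient (under-saving).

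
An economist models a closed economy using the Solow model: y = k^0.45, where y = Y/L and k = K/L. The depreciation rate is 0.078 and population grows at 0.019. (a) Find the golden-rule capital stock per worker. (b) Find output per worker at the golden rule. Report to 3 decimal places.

Capital per worker breaks even when investment replaces (n + δ)·k; here n + δ = 0.097.
At the golden rule the marginal product of capital equals n+δ: 0.45·k^(0.45−1) = 0.097. Solving, k_gold = (0.45/0.097)^(1/0.55) ≈ 16.2821.
y_gold = 16.2821^0.45 ≈ 3.5097.

(a) k_gold ≈ 16.282; (b) y_gold ≈ 3.510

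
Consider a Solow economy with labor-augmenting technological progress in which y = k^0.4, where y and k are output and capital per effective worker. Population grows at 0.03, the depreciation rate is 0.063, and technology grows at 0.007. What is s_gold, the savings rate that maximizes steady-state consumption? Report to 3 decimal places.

Break-even investment rate: n + g + δ = 0.03 + 0.007 + 0.063 = 0.1.
At the golden rule MPK = n+g+δ, and in any Cobb-Douglas steady state s = (n+g+δ)·k/y = MPK·k/y = capital's share 0.4.

s_gold = 0.400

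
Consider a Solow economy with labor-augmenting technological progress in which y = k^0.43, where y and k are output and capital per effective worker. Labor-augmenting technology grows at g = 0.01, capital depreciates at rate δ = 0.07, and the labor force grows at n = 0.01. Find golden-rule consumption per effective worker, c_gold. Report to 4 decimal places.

c_gold ≈ 1.8547

Break-even investment rate: n + g + δ = 0.01 + 0.01 + 0.07 = 0.09.
At the golden rule the marginal product of capital equals n+g+δ: 0.43·k^(0.43−1) = 0.09. Solving, k_gold = (0.43/0.09)^(1/0.57) ≈ 15.5462.
y_gold = 15.5462^0.43 ≈ 3.2539.
c_gold = y_gold − (n+g+δ)·k_gold = 3.2539 − 0.09·15.5462 ≈ 1.8547.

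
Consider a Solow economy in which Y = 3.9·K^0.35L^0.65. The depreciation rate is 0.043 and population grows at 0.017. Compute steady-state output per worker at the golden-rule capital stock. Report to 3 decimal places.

The effective depreciation rate is n + δ = 0.017 + 0.043 = 0.06.
Setting f'(k) = n+δ gives 0.35·3.9·k^(0.35−1) = 0.06, hence k_gold = (0.35·3.9/0.06)^(1/0.65) ≈ 122.3668.
Output: y_gold = 3.9·k_gold^0.35 = 3.9·122.3668^0.35 ≈ 20.9772.

y_gold ≈ 20.977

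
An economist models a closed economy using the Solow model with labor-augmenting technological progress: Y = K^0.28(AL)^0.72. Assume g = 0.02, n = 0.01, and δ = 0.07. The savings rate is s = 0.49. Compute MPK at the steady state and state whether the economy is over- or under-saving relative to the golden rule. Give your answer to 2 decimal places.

over-saving; MPK ≈ 0.06

Capital per effective worker breaks even when investment replaces (n + g + δ)·k; here n + g + δ = 0.1.
Steady-state k*: s·k^0.28 = 0.1·k gives k* = (0.49/0.1)^(1/0.72) ≈ 9.0909.
MPK = 0.28·9.0909^(-0.72) ≈ 0.0571.
MPK < n+g+δ = 0.1, so the economy is dynamically inefficient (over-saving).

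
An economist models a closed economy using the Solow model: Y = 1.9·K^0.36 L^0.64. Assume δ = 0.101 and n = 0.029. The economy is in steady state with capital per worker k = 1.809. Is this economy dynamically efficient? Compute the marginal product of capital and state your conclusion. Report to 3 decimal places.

Break-even investment rate: n + δ = 0.029 + 0.101 = 0.13.
MPK = 0.36·1.9·k^(0.36−1) = 0.36·1.9·1.809^(-0.64) ≈ 0.4681.
MPK > 0.13, so the economy is dynamically efficient (under-saving).

dynamically efficient; MPK ≈ 0.468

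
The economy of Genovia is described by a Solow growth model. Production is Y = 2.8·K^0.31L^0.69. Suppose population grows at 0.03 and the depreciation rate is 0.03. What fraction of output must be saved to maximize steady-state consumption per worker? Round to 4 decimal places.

s_gold = 0.3100

n + δ = 0.03 + 0.03 = 0.06.
At the golden rule MPK = n+δ, and in any Cobb-Douglas steady state s = (n+δ)·k/y = MPK·k/y = capital's share 0.31.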